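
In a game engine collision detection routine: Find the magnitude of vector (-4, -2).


|u| = sqrt((-4)^2 + (-2)^2) = sqrt(20) = 4.4721

4.4721


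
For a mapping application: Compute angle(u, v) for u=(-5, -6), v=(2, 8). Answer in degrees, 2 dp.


u.v = -58, |u| = sqrt(61) = 7.8102, |v| = sqrt(68) = 8.2462
cos(theta) = u.v/(|u||v|) = -58/sqrt(4148) = -0.900552
theta = acos(-0.900552) = 154.23 degrees

154.23 degrees


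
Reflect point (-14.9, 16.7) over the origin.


Reflection over origin: (x,y) -> (-x,-y)
(-14.9, 16.7) -> (14.9, -16.7)

(14.9, -16.7)


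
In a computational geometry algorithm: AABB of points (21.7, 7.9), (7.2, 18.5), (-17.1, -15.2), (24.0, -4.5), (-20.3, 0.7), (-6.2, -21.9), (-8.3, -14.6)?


x range: [-20.3, 24]
y range: [-21.9, 18.5]
Bounding box: (-20.3,-21.9) to (24,18.5)

(-20.3,-21.9) to (24,18.5)


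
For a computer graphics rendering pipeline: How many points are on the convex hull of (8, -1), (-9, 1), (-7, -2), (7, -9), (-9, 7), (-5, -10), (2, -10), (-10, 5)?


Convex hull vertices (CCW): (-10, 5), (-9, 1), (-5, -10), (2, -10), (7, -9), (8, -1), (-9, 7)
Count = 7

7


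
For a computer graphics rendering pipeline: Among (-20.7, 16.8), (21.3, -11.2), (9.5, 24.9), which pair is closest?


d(P0,P1) = 50.4777, d(P0,P2) = 31.2674, d(P1,P2) = 37.9796
Closest: P0 and P2

Closest pair: (-20.7, 16.8) and (9.5, 24.9), distance = 31.2674


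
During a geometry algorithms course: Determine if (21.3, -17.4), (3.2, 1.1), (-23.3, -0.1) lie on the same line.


Cross product: (3.2-21.3)*((-0.1)-(-17.4)) - (1.1-(-17.4))*((-23.3)-21.3)
= 511.97

No, not collinear


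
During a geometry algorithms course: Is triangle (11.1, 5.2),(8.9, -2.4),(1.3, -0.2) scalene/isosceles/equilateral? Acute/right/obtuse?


Side lengths squared: AB^2=62.6, BC^2=62.6, CA^2=125.2
Sorted: [62.6, 62.6, 125.2]
By sides: Isosceles, By angles: Right

Isosceles, Right


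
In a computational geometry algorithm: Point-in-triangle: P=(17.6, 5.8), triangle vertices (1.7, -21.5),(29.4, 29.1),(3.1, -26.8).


Cross products: AB x AP = -48.33, BC x BP = -46.83, CA x CP = -122.49
All same sign? yes

Yes, inside


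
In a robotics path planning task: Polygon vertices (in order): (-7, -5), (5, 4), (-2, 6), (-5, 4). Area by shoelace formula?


Shoelace sum: ((-7)*4 - 5*(-5)) + (5*6 - (-2)*4) + ((-2)*4 - (-5)*6) + ((-5)*(-5) - (-7)*4)
= 110
Area = |110|/2 = 55

55


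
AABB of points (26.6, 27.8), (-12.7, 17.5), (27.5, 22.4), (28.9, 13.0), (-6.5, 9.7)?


x range: [-12.7, 28.9]
y range: [9.7, 27.8]
Bounding box: (-12.7,9.7) to (28.9,27.8)

(-12.7,9.7) to (28.9,27.8)


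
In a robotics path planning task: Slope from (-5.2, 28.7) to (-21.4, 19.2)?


slope = (y2-y1)/(x2-x1) = (19.2-28.7)/((-21.4)-(-5.2)) = (-9.5)/(-16.2) = 0.5864

0.5864


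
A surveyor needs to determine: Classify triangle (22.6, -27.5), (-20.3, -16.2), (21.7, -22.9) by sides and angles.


Side lengths squared: AB^2=1968.1, BC^2=1808.89, CA^2=21.97
Sorted: [21.97, 1808.89, 1968.1]
By sides: Scalene, By angles: Obtuse

Scalene, Obtuse


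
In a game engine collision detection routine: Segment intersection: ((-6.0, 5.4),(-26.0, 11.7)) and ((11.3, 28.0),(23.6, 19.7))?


Cross products: d1=-421.57, d2=-510.08, d3=-560.99, d4=-472.48
d1*d2 < 0 and d3*d4 < 0? no

No, they don't intersect


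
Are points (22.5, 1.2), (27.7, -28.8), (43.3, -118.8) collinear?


Cross product: (27.7-22.5)*((-118.8)-1.2) - ((-28.8)-1.2)*(43.3-22.5)
= 0

Yes, collinear


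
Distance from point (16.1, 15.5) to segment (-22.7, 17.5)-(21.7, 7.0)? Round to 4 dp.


Project P onto AB: t = 0.8377 (clamped to [0,1])
Closest point on segment: (14.4929, 8.7044)
Distance: 6.9831

6.9831


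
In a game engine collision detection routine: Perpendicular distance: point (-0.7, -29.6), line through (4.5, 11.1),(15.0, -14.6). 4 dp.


|cross product| = 560.99
|line direction| = sqrt(770.74) = 27.7622
Distance = 560.99/sqrt(770.74) = 20.207

20.207


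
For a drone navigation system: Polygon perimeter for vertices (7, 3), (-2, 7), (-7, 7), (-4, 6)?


Sides: (7, 3)->(-2, 7): sqrt(97) = 9.848858, (-2, 7)->(-7, 7): sqrt(25) = 5, (-7, 7)->(-4, 6): sqrt(10) = 3.162278, (-4, 6)->(7, 3): sqrt(130) = 11.401754
Sum = 29.41289
Perimeter = 29.4129

29.4129


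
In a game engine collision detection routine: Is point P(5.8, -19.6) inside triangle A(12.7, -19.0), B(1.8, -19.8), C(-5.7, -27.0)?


Cross products: AB x AP = 1.02, BC x BP = 27.3, CA x CP = 44.16
All same sign? yes

Yes, inside


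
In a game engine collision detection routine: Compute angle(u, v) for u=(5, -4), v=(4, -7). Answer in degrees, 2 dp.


u.v = 48, |u| = sqrt(41) = 6.4031, |v| = sqrt(65) = 8.0623
cos(theta) = u.v/(|u||v|) = 48/sqrt(2665) = 0.929807
theta = acos(0.929807) = 21.6 degrees

21.6 degrees


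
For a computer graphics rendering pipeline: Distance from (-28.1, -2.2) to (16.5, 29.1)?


dx=44.6, dy=31.3
d^2 = 44.6^2 + 31.3^2 = 2968.85
d = sqrt(2968.85) = 54.4872

54.4872


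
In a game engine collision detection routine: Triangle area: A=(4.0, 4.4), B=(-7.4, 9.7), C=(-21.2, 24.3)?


Area = |x_A(y_B-y_C) + x_B(y_C-y_A) + x_C(y_A-y_B)|/2
= |(-58.4) + (-147.26) + 112.36|/2
= 93.3/2 = 46.65

46.65


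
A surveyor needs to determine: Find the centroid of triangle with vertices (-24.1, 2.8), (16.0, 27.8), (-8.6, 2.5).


Centroid = ((x_A+x_B+x_C)/3, (y_A+y_B+y_C)/3)
= (((-24.1)+16+(-8.6))/3, (2.8+27.8+2.5)/3)
= (-5.5667, 11.0333)

(-5.5667, 11.0333)


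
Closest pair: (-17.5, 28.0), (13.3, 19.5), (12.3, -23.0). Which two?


d(P0,P1) = 31.9514, d(P0,P2) = 59.0681, d(P1,P2) = 42.5118
Closest: P0 and P1

Closest pair: (-17.5, 28.0) and (13.3, 19.5), distance = 31.9514


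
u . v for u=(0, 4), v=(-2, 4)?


u . v = u_x*v_x + u_y*v_y = 0*(-2) + 4*4
= 0 + 16 = 16

16


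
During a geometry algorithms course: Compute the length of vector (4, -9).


|u| = sqrt(4^2 + (-9)^2) = sqrt(97) = 9.8489

9.8489


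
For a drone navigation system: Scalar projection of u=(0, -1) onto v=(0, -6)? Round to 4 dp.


u.v = 6, |v| = sqrt(36) = 6
Scalar projection = u.v / |v| = 6 / sqrt(36) = 1

1


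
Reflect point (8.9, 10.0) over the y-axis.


Reflection over y-axis: (x,y) -> (-x,y)
(8.9, 10) -> (-8.9, 10)

(-8.9, 10)


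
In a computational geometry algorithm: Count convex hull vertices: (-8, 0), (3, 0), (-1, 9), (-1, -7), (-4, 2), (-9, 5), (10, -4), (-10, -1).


Convex hull vertices (CCW): (-10, -1), (-1, -7), (10, -4), (-1, 9), (-9, 5)
Count = 5

5


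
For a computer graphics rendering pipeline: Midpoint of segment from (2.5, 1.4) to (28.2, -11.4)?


M = ((2.5+28.2)/2, (1.4+(-11.4))/2)
= (15.35, -5)

(15.35, -5)


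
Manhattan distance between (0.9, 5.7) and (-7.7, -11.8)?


|0.9-(-7.7)| + |5.7-(-11.8)| = 8.6 + 17.5 = 26.1

26.1


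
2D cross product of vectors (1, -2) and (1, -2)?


u x v = u_x*v_y - u_y*v_x = 1*(-2) - (-2)*1
= (-2) - (-2) = 0

0


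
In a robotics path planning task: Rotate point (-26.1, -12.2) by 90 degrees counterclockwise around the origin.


90° CCW: (x,y) -> (-y, x)
(-26.1,-12.2) -> (12.2, -26.1)

(12.2, -26.1)


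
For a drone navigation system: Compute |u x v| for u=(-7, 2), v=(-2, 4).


|u x v| = |(-7)*4 - 2*(-2)|
= |(-28) - (-4)| = 24

24


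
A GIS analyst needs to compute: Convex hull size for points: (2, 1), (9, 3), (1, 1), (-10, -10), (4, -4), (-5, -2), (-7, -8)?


Convex hull vertices (CCW): (-10, -10), (4, -4), (9, 3), (1, 1), (-5, -2)
Count = 5

5


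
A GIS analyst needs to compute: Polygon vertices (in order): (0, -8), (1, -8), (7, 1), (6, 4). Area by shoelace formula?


Shoelace sum: (0*(-8) - 1*(-8)) + (1*1 - 7*(-8)) + (7*4 - 6*1) + (6*(-8) - 0*4)
= 39
Area = |39|/2 = 19.5

19.5


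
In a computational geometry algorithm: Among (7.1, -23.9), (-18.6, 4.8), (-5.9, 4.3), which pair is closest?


d(P0,P1) = 38.5251, d(P0,P2) = 31.0522, d(P1,P2) = 12.7098
Closest: P1 and P2

Closest pair: (-18.6, 4.8) and (-5.9, 4.3), distance = 12.7098


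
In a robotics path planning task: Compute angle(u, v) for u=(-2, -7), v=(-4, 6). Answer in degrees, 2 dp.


u.v = -34, |u| = sqrt(53) = 7.2801, |v| = sqrt(52) = 7.2111
cos(theta) = u.v/(|u||v|) = -34/sqrt(2756) = -0.647648
theta = acos(-0.647648) = 130.36 degrees

130.36 degrees


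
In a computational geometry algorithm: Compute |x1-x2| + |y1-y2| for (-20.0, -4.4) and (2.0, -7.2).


|(-20)-2| + |(-4.4)-(-7.2)| = 22 + 2.8 = 24.8

24.8


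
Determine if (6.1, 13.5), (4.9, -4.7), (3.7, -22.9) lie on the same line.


Cross product: (4.9-6.1)*((-22.9)-13.5) - ((-4.7)-13.5)*(3.7-6.1)
= 0

Yes, collinear


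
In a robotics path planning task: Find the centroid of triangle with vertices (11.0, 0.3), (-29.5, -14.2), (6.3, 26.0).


Centroid = ((x_A+x_B+x_C)/3, (y_A+y_B+y_C)/3)
= ((11+(-29.5)+6.3)/3, (0.3+(-14.2)+26)/3)
= (-4.0667, 4.0333)

(-4.0667, 4.0333)


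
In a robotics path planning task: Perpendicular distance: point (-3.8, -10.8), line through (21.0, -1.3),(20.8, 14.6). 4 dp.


|cross product| = 396.22
|line direction| = sqrt(252.85) = 15.9013
Distance = 396.22/sqrt(252.85) = 24.9175

24.9175


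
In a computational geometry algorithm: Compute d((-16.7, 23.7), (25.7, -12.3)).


dx=42.4, dy=-36
d^2 = 42.4^2 + (-36)^2 = 3093.76
d = sqrt(3093.76) = 55.6216

55.6216


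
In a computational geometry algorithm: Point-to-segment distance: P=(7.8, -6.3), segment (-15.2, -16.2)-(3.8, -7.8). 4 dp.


Project P onto AB: t = 1 (clamped to [0,1])
Closest point on segment: (3.8, -7.8)
Distance: 4.272

4.272


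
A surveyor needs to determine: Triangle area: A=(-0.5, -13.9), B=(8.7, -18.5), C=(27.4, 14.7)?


Area = |x_A(y_B-y_C) + x_B(y_C-y_A) + x_C(y_A-y_B)|/2
= |16.6 + 248.82 + 126.04|/2
= 391.46/2 = 195.73

195.73


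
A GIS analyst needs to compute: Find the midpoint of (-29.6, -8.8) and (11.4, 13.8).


M = (((-29.6)+11.4)/2, ((-8.8)+13.8)/2)
= (-9.1, 2.5)

(-9.1, 2.5)


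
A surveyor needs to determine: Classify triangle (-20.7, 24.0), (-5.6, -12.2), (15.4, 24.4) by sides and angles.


Side lengths squared: AB^2=1538.45, BC^2=1780.56, CA^2=1303.37
Sorted: [1303.37, 1538.45, 1780.56]
By sides: Scalene, By angles: Acute

Scalene, Acute


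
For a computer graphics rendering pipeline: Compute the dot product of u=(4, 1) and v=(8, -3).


u . v = u_x*v_x + u_y*v_y = 4*8 + 1*(-3)
= 32 + (-3) = 29

29


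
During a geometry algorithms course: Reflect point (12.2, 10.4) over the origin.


Reflection over origin: (x,y) -> (-x,-y)
(12.2, 10.4) -> (-12.2, -10.4)

(-12.2, -10.4)


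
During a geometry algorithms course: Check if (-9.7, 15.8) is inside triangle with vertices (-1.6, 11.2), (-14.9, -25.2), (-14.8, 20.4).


Cross products: AB x AP = -356.02, BC x BP = -233.02, CA x CP = -13.8
All same sign? yes

Yes, inside


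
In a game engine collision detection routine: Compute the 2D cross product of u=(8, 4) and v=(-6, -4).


u x v = u_x*v_y - u_y*v_x = 8*(-4) - 4*(-6)
= (-32) - (-24) = -8

-8


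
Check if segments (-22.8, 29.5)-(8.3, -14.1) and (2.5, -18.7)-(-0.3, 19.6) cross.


Cross products: d1=834.03, d2=-235.02, d3=-395.94, d4=673.11
d1*d2 < 0 and d3*d4 < 0? yes

Yes, they intersect


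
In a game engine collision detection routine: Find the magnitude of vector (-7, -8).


|u| = sqrt((-7)^2 + (-8)^2) = sqrt(113) = 10.6301

10.6301


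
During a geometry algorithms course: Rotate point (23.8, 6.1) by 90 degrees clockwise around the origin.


90° CW: (x,y) -> (y, -x)
(23.8,6.1) -> (6.1, -23.8)

(6.1, -23.8)


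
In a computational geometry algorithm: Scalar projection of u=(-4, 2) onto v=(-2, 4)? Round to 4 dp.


u.v = 16, |v| = sqrt(20) = 4.4721
Scalar projection = u.v / |v| = 16 / sqrt(20) = 3.5777

3.5777


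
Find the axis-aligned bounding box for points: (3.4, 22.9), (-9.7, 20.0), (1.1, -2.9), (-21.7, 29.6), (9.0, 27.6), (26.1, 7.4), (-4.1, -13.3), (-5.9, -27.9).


x range: [-21.7, 26.1]
y range: [-27.9, 29.6]
Bounding box: (-21.7,-27.9) to (26.1,29.6)

(-21.7,-27.9) to (26.1,29.6)


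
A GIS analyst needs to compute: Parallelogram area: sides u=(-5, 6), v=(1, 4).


|u x v| = |(-5)*4 - 6*1|
= |(-20) - 6| = 26

26


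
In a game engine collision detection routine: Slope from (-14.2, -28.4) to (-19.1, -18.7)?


slope = (y2-y1)/(x2-x1) = ((-18.7)-(-28.4))/((-19.1)-(-14.2)) = 9.7/(-4.9) = -1.9796

-1.9796


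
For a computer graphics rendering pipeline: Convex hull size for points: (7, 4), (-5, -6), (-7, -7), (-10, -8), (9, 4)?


Convex hull vertices (CCW): (-10, -8), (-7, -7), (-5, -6), (9, 4), (7, 4)
Count = 5

5


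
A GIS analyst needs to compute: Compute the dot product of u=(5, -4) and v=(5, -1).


u . v = u_x*v_x + u_y*v_y = 5*5 + (-4)*(-1)
= 25 + 4 = 29

29


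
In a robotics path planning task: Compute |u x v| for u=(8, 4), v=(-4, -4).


|u x v| = |8*(-4) - 4*(-4)|
= |(-32) - (-16)| = 16

16


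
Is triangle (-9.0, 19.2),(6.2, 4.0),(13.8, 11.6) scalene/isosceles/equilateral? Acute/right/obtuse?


Side lengths squared: AB^2=462.08, BC^2=115.52, CA^2=577.6
Sorted: [115.52, 462.08, 577.6]
By sides: Scalene, By angles: Right

Scalene, Right


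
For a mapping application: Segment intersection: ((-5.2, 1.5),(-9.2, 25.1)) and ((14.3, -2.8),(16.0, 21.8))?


Cross products: d1=487.01, d2=625.53, d3=-443, d4=-581.52
d1*d2 < 0 and d3*d4 < 0? no

No, they don't intersect


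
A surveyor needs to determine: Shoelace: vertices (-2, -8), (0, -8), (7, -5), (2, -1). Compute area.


Shoelace sum: ((-2)*(-8) - 0*(-8)) + (0*(-5) - 7*(-8)) + (7*(-1) - 2*(-5)) + (2*(-8) - (-2)*(-1))
= 57
Area = |57|/2 = 28.5

28.5


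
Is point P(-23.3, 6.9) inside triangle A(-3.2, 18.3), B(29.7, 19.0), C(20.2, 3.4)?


Cross products: AB x AP = -360.99, BC x BP = -711.85, CA x CP = 566.25
All same sign? no

No, outside


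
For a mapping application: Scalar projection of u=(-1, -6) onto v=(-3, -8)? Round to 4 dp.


u.v = 51, |v| = sqrt(73) = 8.544
Scalar projection = u.v / |v| = 51 / sqrt(73) = 5.9691

5.9691


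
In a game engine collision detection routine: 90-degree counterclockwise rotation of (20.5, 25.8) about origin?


90° CCW: (x,y) -> (-y, x)
(20.5,25.8) -> (-25.8, 20.5)

(-25.8, 20.5)


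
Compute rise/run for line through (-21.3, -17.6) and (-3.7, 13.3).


slope = (y2-y1)/(x2-x1) = (13.3-(-17.6))/((-3.7)-(-21.3)) = 30.9/17.6 = 1.7557

1.7557


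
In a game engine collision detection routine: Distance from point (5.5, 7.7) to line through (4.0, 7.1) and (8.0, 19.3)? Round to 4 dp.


|cross product| = 15.9
|line direction| = sqrt(164.84) = 12.839
Distance = 15.9/sqrt(164.84) = 1.2384

1.2384


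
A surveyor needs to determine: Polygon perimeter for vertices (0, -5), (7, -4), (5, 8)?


Sides: (0, -5)->(7, -4): sqrt(50) = 7.071068, (7, -4)->(5, 8): sqrt(148) = 12.165525, (5, 8)->(0, -5): sqrt(194) = 13.928388
Sum = 33.164981
Perimeter = 33.165

33.165


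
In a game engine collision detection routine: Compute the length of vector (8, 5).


|u| = sqrt(8^2 + 5^2) = sqrt(89) = 9.434

9.434


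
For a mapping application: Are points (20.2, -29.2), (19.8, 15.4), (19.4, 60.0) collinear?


Cross product: (19.8-20.2)*(60-(-29.2)) - (15.4-(-29.2))*(19.4-20.2)
= 0

Yes, collinear


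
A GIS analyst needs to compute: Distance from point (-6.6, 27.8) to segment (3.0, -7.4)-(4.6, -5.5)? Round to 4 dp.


Project P onto AB: t = 1 (clamped to [0,1])
Closest point on segment: (4.6, -5.5)
Distance: 35.133

35.133


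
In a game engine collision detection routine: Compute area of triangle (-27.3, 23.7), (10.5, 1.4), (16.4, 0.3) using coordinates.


Area = |x_A(y_B-y_C) + x_B(y_C-y_A) + x_C(y_A-y_B)|/2
= |(-30.03) + (-245.7) + 365.72|/2
= 89.99/2 = 44.995

44.995


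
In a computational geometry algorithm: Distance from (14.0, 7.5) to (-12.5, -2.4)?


dx=-26.5, dy=-9.9
d^2 = (-26.5)^2 + (-9.9)^2 = 800.26
d = sqrt(800.26) = 28.2889

28.2889


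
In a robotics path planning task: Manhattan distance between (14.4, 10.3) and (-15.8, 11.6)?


|14.4-(-15.8)| + |10.3-11.6| = 30.2 + 1.3 = 31.5

31.5


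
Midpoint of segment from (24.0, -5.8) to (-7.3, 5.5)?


M = ((24+(-7.3))/2, ((-5.8)+5.5)/2)
= (8.35, -0.15)

(8.35, -0.15)


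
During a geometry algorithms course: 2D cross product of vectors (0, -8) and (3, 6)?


u x v = u_x*v_y - u_y*v_x = 0*6 - (-8)*3
= 0 - (-24) = 24

24


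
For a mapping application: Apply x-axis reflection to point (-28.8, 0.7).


Reflection over x-axis: (x,y) -> (x,-y)
(-28.8, 0.7) -> (-28.8, -0.7)

(-28.8, -0.7)


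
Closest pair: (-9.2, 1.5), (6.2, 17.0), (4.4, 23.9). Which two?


d(P0,P1) = 21.8497, d(P0,P2) = 26.2053, d(P1,P2) = 7.1309
Closest: P1 and P2

Closest pair: (6.2, 17.0) and (4.4, 23.9), distance = 7.1309


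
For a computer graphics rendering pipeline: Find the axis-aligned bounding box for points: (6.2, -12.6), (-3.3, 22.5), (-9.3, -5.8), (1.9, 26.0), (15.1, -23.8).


x range: [-9.3, 15.1]
y range: [-23.8, 26]
Bounding box: (-9.3,-23.8) to (15.1,26)

(-9.3,-23.8) to (15.1,26)


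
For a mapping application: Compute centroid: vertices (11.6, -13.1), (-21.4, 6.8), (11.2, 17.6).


Centroid = ((x_A+x_B+x_C)/3, (y_A+y_B+y_C)/3)
= ((11.6+(-21.4)+11.2)/3, ((-13.1)+6.8+17.6)/3)
= (0.4667, 3.7667)

(0.4667, 3.7667)


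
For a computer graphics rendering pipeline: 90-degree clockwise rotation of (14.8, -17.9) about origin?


90° CW: (x,y) -> (y, -x)
(14.8,-17.9) -> (-17.9, -14.8)

(-17.9, -14.8)


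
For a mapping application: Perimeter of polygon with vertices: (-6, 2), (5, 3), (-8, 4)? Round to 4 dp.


Sides: (-6, 2)->(5, 3): sqrt(122) = 11.045361, (5, 3)->(-8, 4): sqrt(170) = 13.038405, (-8, 4)->(-6, 2): sqrt(8) = 2.828427
Sum = 26.912193
Perimeter = 26.9122

26.9122


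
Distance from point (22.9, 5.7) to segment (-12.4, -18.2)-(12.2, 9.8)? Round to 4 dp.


Project P onto AB: t = 1 (clamped to [0,1])
Closest point on segment: (12.2, 9.8)
Distance: 11.4586

11.4586


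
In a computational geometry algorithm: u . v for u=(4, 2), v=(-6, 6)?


u . v = u_x*v_x + u_y*v_y = 4*(-6) + 2*6
= (-24) + 12 = -12

-12


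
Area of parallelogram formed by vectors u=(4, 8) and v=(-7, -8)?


|u x v| = |4*(-8) - 8*(-7)|
= |(-32) - (-56)| = 24

24


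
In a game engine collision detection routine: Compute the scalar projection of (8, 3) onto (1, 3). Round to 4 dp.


u.v = 17, |v| = sqrt(10) = 3.1623
Scalar projection = u.v / |v| = 17 / sqrt(10) = 5.3759

5.3759


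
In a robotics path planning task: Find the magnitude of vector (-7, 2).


|u| = sqrt((-7)^2 + 2^2) = sqrt(53) = 7.2801

7.2801


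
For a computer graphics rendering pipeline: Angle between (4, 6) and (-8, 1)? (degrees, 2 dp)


u.v = -26, |u| = sqrt(52) = 7.2111, |v| = sqrt(65) = 8.0623
cos(theta) = u.v/(|u||v|) = -26/sqrt(3380) = -0.447214
theta = acos(-0.447214) = 116.57 degrees

116.57 degrees


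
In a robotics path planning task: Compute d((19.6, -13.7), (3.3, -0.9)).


dx=-16.3, dy=12.8
d^2 = (-16.3)^2 + 12.8^2 = 429.53
d = sqrt(429.53) = 20.7251

20.7251


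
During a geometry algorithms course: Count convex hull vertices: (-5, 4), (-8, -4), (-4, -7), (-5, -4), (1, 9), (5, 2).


Convex hull vertices (CCW): (-8, -4), (-4, -7), (5, 2), (1, 9), (-5, 4)
Count = 5

5


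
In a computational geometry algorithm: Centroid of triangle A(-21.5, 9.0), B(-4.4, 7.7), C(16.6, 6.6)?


Centroid = ((x_A+x_B+x_C)/3, (y_A+y_B+y_C)/3)
= (((-21.5)+(-4.4)+16.6)/3, (9+7.7+6.6)/3)
= (-3.1, 7.7667)

(-3.1, 7.7667)


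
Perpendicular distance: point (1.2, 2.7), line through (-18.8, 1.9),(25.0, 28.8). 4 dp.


|cross product| = 502.96
|line direction| = sqrt(2642.05) = 51.4009
Distance = 502.96/sqrt(2642.05) = 9.785

9.785


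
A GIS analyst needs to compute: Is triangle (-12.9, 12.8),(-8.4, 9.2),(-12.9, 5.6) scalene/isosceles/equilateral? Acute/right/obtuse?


Side lengths squared: AB^2=33.21, BC^2=33.21, CA^2=51.84
Sorted: [33.21, 33.21, 51.84]
By sides: Isosceles, By angles: Acute

Isosceles, Acute


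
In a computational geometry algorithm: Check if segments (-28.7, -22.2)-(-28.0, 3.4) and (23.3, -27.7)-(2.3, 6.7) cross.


Cross products: d1=1673.3, d2=1111.62, d3=-1335.05, d4=-773.37
d1*d2 < 0 and d3*d4 < 0? no

No, they don't intersect


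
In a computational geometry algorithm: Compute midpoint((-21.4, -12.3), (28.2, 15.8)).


M = (((-21.4)+28.2)/2, ((-12.3)+15.8)/2)
= (3.4, 1.75)

(3.4, 1.75)


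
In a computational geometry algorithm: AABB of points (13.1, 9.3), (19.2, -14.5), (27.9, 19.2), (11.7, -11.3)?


x range: [11.7, 27.9]
y range: [-14.5, 19.2]
Bounding box: (11.7,-14.5) to (27.9,19.2)

(11.7,-14.5) to (27.9,19.2)


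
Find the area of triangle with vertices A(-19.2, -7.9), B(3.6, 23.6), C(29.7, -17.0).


Area = |x_A(y_B-y_C) + x_B(y_C-y_A) + x_C(y_A-y_B)|/2
= |(-779.52) + (-32.76) + (-935.55)|/2
= 1747.83/2 = 873.915

873.915


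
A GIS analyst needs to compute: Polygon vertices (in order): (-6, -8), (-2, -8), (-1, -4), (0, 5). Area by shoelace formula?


Shoelace sum: ((-6)*(-8) - (-2)*(-8)) + ((-2)*(-4) - (-1)*(-8)) + ((-1)*5 - 0*(-4)) + (0*(-8) - (-6)*5)
= 57
Area = |57|/2 = 28.5

28.5


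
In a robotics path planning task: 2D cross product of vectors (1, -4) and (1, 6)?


u x v = u_x*v_y - u_y*v_x = 1*6 - (-4)*1
= 6 - (-4) = 10

10


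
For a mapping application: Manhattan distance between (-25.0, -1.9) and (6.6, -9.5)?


|(-25)-6.6| + |(-1.9)-(-9.5)| = 31.6 + 7.6 = 39.2

39.2


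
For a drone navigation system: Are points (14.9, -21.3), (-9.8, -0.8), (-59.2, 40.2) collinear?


Cross product: ((-9.8)-14.9)*(40.2-(-21.3)) - ((-0.8)-(-21.3))*((-59.2)-14.9)
= 0

Yes, collinear


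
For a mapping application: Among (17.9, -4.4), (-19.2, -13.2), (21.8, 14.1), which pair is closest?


d(P0,P1) = 38.1294, d(P0,P2) = 18.9066, d(P1,P2) = 49.2574
Closest: P0 and P2

Closest pair: (17.9, -4.4) and (21.8, 14.1), distance = 18.9066


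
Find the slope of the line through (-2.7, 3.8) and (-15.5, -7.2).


slope = (y2-y1)/(x2-x1) = ((-7.2)-3.8)/((-15.5)-(-2.7)) = (-11)/(-12.8) = 0.8594

0.8594


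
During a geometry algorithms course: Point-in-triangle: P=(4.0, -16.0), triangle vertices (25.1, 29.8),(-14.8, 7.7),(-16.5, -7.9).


Cross products: AB x AP = 1361.11, BC x BP = 333.57, CA x CP = -1109.81
All same sign? no

No, outside


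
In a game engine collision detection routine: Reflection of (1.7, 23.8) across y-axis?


Reflection over y-axis: (x,y) -> (-x,y)
(1.7, 23.8) -> (-1.7, 23.8)

(-1.7, 23.8)


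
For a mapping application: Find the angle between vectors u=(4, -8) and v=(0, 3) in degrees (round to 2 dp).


u.v = -24, |u| = sqrt(80) = 8.9443, |v| = sqrt(9) = 3
cos(theta) = u.v/(|u||v|) = -24/sqrt(720) = -0.894427
theta = acos(-0.894427) = 153.43 degrees

153.43 degrees


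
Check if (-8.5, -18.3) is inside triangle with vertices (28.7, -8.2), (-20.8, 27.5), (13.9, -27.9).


Cross products: AB x AP = 1827.99, BC x BP = -907.84, CA x CP = 583.36
All same sign? no

No, outside


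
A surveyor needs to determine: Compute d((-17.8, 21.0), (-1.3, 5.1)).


dx=16.5, dy=-15.9
d^2 = 16.5^2 + (-15.9)^2 = 525.06
d = sqrt(525.06) = 22.9142

22.9142


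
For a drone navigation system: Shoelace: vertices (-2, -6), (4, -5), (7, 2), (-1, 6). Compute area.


Shoelace sum: ((-2)*(-5) - 4*(-6)) + (4*2 - 7*(-5)) + (7*6 - (-1)*2) + ((-1)*(-6) - (-2)*6)
= 139
Area = |139|/2 = 69.5

69.5


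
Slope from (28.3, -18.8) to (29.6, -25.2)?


slope = (y2-y1)/(x2-x1) = ((-25.2)-(-18.8))/(29.6-28.3) = (-6.4)/1.3 = -4.9231

-4.9231


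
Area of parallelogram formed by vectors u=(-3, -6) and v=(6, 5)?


|u x v| = |(-3)*5 - (-6)*6|
= |(-15) - (-36)| = 21

21


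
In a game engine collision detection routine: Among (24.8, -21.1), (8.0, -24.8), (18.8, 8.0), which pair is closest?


d(P0,P1) = 17.2026, d(P0,P2) = 29.7121, d(P1,P2) = 34.5323
Closest: P0 and P1

Closest pair: (24.8, -21.1) and (8.0, -24.8), distance = 17.2026


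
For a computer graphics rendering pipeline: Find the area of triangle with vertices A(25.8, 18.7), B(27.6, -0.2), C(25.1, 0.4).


Area = |x_A(y_B-y_C) + x_B(y_C-y_A) + x_C(y_A-y_B)|/2
= |(-15.48) + (-505.08) + 474.39|/2
= 46.17/2 = 23.085

23.085


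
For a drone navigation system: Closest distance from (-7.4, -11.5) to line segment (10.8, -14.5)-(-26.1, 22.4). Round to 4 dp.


Project P onto AB: t = 0.2873 (clamped to [0,1])
Closest point on segment: (0.2, -3.9)
Distance: 10.748

10.748


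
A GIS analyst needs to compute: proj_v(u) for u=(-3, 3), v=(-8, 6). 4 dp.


u.v = 42, |v| = sqrt(100) = 10
Scalar projection = u.v / |v| = 42 / sqrt(100) = 4.2

4.2


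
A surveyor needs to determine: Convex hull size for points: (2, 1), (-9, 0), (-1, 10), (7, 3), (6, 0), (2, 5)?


Convex hull vertices (CCW): (-9, 0), (6, 0), (7, 3), (-1, 10)
Count = 4

4


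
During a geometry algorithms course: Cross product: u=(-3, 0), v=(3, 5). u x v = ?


u x v = u_x*v_y - u_y*v_x = (-3)*5 - 0*3
= (-15) - 0 = -15

-15


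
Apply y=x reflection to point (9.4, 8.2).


Reflection over y=x: (x,y) -> (y,x)
(9.4, 8.2) -> (8.2, 9.4)

(8.2, 9.4)


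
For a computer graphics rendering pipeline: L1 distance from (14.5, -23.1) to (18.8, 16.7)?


|14.5-18.8| + |(-23.1)-16.7| = 4.3 + 39.8 = 44.1

44.1


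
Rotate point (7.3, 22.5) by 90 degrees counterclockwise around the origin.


90° CCW: (x,y) -> (-y, x)
(7.3,22.5) -> (-22.5, 7.3)

(-22.5, 7.3)


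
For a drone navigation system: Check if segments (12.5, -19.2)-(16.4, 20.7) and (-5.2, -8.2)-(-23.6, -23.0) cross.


Cross products: d1=464.36, d2=-212.08, d3=749.13, d4=1425.57
d1*d2 < 0 and d3*d4 < 0? no

No, they don't intersect


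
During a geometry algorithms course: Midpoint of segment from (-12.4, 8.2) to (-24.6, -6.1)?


M = (((-12.4)+(-24.6))/2, (8.2+(-6.1))/2)
= (-18.5, 1.05)

(-18.5, 1.05)


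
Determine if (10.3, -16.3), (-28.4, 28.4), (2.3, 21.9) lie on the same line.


Cross product: ((-28.4)-10.3)*(21.9-(-16.3)) - (28.4-(-16.3))*(2.3-10.3)
= -1120.74

No, not collinear


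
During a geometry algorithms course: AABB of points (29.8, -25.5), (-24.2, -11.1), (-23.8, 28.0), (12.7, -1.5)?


x range: [-24.2, 29.8]
y range: [-25.5, 28]
Bounding box: (-24.2,-25.5) to (29.8,28)

(-24.2,-25.5) to (29.8,28)


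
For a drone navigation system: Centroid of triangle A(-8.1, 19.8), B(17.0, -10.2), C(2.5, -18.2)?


Centroid = ((x_A+x_B+x_C)/3, (y_A+y_B+y_C)/3)
= (((-8.1)+17+2.5)/3, (19.8+(-10.2)+(-18.2))/3)
= (3.8, -2.8667)

(3.8, -2.8667)


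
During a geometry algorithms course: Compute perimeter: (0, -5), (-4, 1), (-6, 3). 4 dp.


Sides: (0, -5)->(-4, 1): sqrt(52) = 7.211103, (-4, 1)->(-6, 3): sqrt(8) = 2.828427, (-6, 3)->(0, -5): sqrt(100) = 10
Sum = 20.03953
Perimeter = 20.0395

20.0395


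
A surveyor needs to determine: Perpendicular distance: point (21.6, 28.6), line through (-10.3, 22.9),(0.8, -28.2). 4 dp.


|cross product| = 1693.36
|line direction| = sqrt(2734.42) = 52.2917
Distance = 1693.36/sqrt(2734.42) = 32.383

32.383


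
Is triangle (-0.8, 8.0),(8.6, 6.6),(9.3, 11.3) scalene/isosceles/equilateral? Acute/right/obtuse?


Side lengths squared: AB^2=90.32, BC^2=22.58, CA^2=112.9
Sorted: [22.58, 90.32, 112.9]
By sides: Scalene, By angles: Right

Scalene, Right


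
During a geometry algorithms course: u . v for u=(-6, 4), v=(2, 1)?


u . v = u_x*v_x + u_y*v_y = (-6)*2 + 4*1
= (-12) + 4 = -8

-8


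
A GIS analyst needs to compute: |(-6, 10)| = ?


|u| = sqrt((-6)^2 + 10^2) = sqrt(136) = 11.6619

11.6619


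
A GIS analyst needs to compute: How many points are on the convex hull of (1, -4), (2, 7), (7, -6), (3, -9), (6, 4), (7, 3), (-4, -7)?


Convex hull vertices (CCW): (-4, -7), (3, -9), (7, -6), (7, 3), (6, 4), (2, 7)
Count = 6

6


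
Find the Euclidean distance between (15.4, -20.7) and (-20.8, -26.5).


dx=-36.2, dy=-5.8
d^2 = (-36.2)^2 + (-5.8)^2 = 1344.08
d = sqrt(1344.08) = 36.6617

36.6617


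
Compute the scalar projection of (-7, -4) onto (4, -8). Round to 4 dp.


u.v = 4, |v| = sqrt(80) = 8.9443
Scalar projection = u.v / |v| = 4 / sqrt(80) = 0.4472

0.4472


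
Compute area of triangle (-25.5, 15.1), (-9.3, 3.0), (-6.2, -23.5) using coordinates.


Area = |x_A(y_B-y_C) + x_B(y_C-y_A) + x_C(y_A-y_B)|/2
= |(-675.75) + 358.98 + (-75.02)|/2
= 391.79/2 = 195.895

195.895


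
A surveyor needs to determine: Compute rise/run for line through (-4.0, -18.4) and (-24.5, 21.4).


slope = (y2-y1)/(x2-x1) = (21.4-(-18.4))/((-24.5)-(-4)) = 39.8/(-20.5) = -1.9415

-1.9415


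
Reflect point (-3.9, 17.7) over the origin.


Reflection over origin: (x,y) -> (-x,-y)
(-3.9, 17.7) -> (3.9, -17.7)

(3.9, -17.7)


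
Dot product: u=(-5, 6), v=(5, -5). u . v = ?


u . v = u_x*v_x + u_y*v_y = (-5)*5 + 6*(-5)
= (-25) + (-30) = -55

-55


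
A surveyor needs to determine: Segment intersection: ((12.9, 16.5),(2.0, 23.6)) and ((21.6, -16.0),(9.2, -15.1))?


Cross products: d1=-395.17, d2=-473.4, d3=292.48, d4=370.71
d1*d2 < 0 and d3*d4 < 0? no

No, they don't intersect


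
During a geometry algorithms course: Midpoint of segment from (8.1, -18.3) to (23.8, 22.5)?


M = ((8.1+23.8)/2, ((-18.3)+22.5)/2)
= (15.95, 2.1)

(15.95, 2.1)


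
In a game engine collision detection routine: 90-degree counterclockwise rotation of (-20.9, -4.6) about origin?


90° CCW: (x,y) -> (-y, x)
(-20.9,-4.6) -> (4.6, -20.9)

(4.6, -20.9)


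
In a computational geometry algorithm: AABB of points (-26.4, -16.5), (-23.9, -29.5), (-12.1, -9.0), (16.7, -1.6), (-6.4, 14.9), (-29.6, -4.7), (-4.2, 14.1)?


x range: [-29.6, 16.7]
y range: [-29.5, 14.9]
Bounding box: (-29.6,-29.5) to (16.7,14.9)

(-29.6,-29.5) to (16.7,14.9)


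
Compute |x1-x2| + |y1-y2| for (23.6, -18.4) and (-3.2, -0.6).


|23.6-(-3.2)| + |(-18.4)-(-0.6)| = 26.8 + 17.8 = 44.6

44.6


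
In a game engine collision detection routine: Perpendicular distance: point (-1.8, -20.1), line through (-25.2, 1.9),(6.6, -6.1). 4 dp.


|cross product| = 512.4
|line direction| = sqrt(1075.24) = 32.7909
Distance = 512.4/sqrt(1075.24) = 15.6263

15.6263


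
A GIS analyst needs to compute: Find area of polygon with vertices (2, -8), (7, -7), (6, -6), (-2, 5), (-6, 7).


Shoelace sum: (2*(-7) - 7*(-8)) + (7*(-6) - 6*(-7)) + (6*5 - (-2)*(-6)) + ((-2)*7 - (-6)*5) + ((-6)*(-8) - 2*7)
= 110
Area = |110|/2 = 55

55


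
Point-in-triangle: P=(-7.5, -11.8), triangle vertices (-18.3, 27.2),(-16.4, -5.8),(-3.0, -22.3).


Cross products: AB x AP = 282.3, BC x BP = 66.45, CA x CP = 62.1
All same sign? yes

Yes, inside


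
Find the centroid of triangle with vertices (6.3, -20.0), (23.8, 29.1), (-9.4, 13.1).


Centroid = ((x_A+x_B+x_C)/3, (y_A+y_B+y_C)/3)
= ((6.3+23.8+(-9.4))/3, ((-20)+29.1+13.1)/3)
= (6.9, 7.4)

(6.9, 7.4)


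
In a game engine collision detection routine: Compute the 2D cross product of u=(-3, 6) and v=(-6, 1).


u x v = u_x*v_y - u_y*v_x = (-3)*1 - 6*(-6)
= (-3) - (-36) = 33

33


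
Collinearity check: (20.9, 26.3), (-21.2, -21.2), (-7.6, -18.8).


Cross product: ((-21.2)-20.9)*((-18.8)-26.3) - ((-21.2)-26.3)*((-7.6)-20.9)
= 544.96

No, not collinear


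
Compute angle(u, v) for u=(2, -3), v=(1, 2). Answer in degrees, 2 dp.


u.v = -4, |u| = sqrt(13) = 3.6056, |v| = sqrt(5) = 2.2361
cos(theta) = u.v/(|u||v|) = -4/sqrt(65) = -0.496139
theta = acos(-0.496139) = 119.74 degrees

119.74 degrees


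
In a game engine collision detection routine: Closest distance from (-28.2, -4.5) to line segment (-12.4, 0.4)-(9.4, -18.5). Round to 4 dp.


Project P onto AB: t = 0 (clamped to [0,1])
Closest point on segment: (-12.4, 0.4)
Distance: 16.5424

16.5424


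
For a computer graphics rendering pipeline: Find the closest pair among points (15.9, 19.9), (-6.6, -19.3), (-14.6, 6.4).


d(P0,P1) = 45.1983, d(P0,P2) = 33.3542, d(P1,P2) = 26.9164
Closest: P1 and P2

Closest pair: (-6.6, -19.3) and (-14.6, 6.4), distance = 26.9164


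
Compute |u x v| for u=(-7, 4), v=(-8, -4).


|u x v| = |(-7)*(-4) - 4*(-8)|
= |28 - (-32)| = 60

60


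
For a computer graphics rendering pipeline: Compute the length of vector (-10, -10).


|u| = sqrt((-10)^2 + (-10)^2) = sqrt(200) = 14.1421

14.1421


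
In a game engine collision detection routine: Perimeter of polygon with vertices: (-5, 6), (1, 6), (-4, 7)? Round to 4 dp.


Sides: (-5, 6)->(1, 6): sqrt(36) = 6, (1, 6)->(-4, 7): sqrt(26) = 5.09902, (-4, 7)->(-5, 6): sqrt(2) = 1.414214
Sum = 12.513234
Perimeter = 12.5132

12.5132


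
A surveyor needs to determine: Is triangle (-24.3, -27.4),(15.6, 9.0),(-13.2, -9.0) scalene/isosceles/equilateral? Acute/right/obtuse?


Side lengths squared: AB^2=2916.97, BC^2=1153.44, CA^2=461.77
Sorted: [461.77, 1153.44, 2916.97]
By sides: Scalene, By angles: Obtuse

Scalene, Obtuse


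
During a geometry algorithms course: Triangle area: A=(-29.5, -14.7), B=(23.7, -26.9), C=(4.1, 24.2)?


Area = |x_A(y_B-y_C) + x_B(y_C-y_A) + x_C(y_A-y_B)|/2
= |1507.45 + 921.93 + 50.02|/2
= 2479.4/2 = 1239.7

1239.7


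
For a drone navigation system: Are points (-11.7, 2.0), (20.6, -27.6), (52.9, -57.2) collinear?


Cross product: (20.6-(-11.7))*((-57.2)-2) - ((-27.6)-2)*(52.9-(-11.7))
= 0

Yes, collinear


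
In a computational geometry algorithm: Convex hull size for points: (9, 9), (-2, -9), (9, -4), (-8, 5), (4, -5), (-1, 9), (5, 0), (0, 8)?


Convex hull vertices (CCW): (-8, 5), (-2, -9), (9, -4), (9, 9), (-1, 9)
Count = 5

5


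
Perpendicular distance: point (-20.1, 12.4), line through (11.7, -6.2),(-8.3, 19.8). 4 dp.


|cross product| = 454.8
|line direction| = sqrt(1076) = 32.8024
Distance = 454.8/sqrt(1076) = 13.8648

13.8648


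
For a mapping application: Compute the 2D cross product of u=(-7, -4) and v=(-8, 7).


u x v = u_x*v_y - u_y*v_x = (-7)*7 - (-4)*(-8)
= (-49) - 32 = -81

-81


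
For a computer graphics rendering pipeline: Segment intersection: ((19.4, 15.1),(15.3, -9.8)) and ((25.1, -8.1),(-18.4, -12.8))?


Cross products: d1=-1035.99, d2=27.89, d3=237.05, d4=-826.83
d1*d2 < 0 and d3*d4 < 0? yes

Yes, they intersect


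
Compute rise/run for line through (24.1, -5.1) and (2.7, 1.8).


slope = (y2-y1)/(x2-x1) = (1.8-(-5.1))/(2.7-24.1) = 6.9/(-21.4) = -0.3224

-0.3224


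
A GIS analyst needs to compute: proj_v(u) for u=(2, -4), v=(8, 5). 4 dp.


u.v = -4, |v| = sqrt(89) = 9.434
Scalar projection = u.v / |v| = -4 / sqrt(89) = -0.424

-0.424


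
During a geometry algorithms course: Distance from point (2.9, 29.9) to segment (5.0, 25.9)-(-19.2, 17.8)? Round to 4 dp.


Project P onto AB: t = 0.0283 (clamped to [0,1])
Closest point on segment: (4.3155, 25.6709)
Distance: 4.4597

4.4597


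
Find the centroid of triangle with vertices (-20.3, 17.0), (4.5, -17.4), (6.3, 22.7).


Centroid = ((x_A+x_B+x_C)/3, (y_A+y_B+y_C)/3)
= (((-20.3)+4.5+6.3)/3, (17+(-17.4)+22.7)/3)
= (-3.1667, 7.4333)

(-3.1667, 7.4333)


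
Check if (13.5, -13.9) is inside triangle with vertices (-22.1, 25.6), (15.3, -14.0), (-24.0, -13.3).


Cross products: AB x AP = -67.54, BC x BP = -2.67, CA x CP = -1459.89
All same sign? yes

Yes, inside


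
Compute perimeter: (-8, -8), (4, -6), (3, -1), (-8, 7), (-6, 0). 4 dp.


Sides: (-8, -8)->(4, -6): sqrt(148) = 12.165525, (4, -6)->(3, -1): sqrt(26) = 5.09902, (3, -1)->(-8, 7): sqrt(185) = 13.601471, (-8, 7)->(-6, 0): sqrt(53) = 7.28011, (-6, 0)->(-8, -8): sqrt(68) = 8.246211
Sum = 46.392337
Perimeter = 46.3923

46.3923


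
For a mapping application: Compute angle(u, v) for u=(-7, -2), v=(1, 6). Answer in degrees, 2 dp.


u.v = -19, |u| = sqrt(53) = 7.2801, |v| = sqrt(37) = 6.0828
cos(theta) = u.v/(|u||v|) = -19/sqrt(1961) = -0.429057
theta = acos(-0.429057) = 115.41 degrees

115.41 degrees


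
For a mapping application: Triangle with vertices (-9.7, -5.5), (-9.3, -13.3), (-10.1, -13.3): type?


Side lengths squared: AB^2=61, BC^2=0.64, CA^2=61
Sorted: [0.64, 61, 61]
By sides: Isosceles, By angles: Acute

Isosceles, Acute


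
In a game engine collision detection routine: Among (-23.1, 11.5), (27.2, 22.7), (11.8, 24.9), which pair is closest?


d(P0,P1) = 51.5318, d(P0,P2) = 37.3841, d(P1,P2) = 15.5563
Closest: P1 and P2

Closest pair: (27.2, 22.7) and (11.8, 24.9), distance = 15.5563


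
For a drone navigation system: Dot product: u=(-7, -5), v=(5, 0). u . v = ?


u . v = u_x*v_x + u_y*v_y = (-7)*5 + (-5)*0
= (-35) + 0 = -35

-35


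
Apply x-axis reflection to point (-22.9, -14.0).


Reflection over x-axis: (x,y) -> (x,-y)
(-22.9, -14) -> (-22.9, 14)

(-22.9, 14)


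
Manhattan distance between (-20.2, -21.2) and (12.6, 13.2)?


|(-20.2)-12.6| + |(-21.2)-13.2| = 32.8 + 34.4 = 67.2

67.2


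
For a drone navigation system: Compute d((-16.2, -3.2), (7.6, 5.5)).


dx=23.8, dy=8.7
d^2 = 23.8^2 + 8.7^2 = 642.13
d = sqrt(642.13) = 25.3403

25.3403


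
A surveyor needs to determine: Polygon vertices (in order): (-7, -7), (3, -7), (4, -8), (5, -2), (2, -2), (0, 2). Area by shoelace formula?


Shoelace sum: ((-7)*(-7) - 3*(-7)) + (3*(-8) - 4*(-7)) + (4*(-2) - 5*(-8)) + (5*(-2) - 2*(-2)) + (2*2 - 0*(-2)) + (0*(-7) - (-7)*2)
= 118
Area = |118|/2 = 59

59


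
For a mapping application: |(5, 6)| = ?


|u| = sqrt(5^2 + 6^2) = sqrt(61) = 7.8102

7.8102


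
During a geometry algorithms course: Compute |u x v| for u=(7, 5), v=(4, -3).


|u x v| = |7*(-3) - 5*4|
= |(-21) - 20| = 41

41


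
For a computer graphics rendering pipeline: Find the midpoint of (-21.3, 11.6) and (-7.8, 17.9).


M = (((-21.3)+(-7.8))/2, (11.6+17.9)/2)
= (-14.55, 14.75)

(-14.55, 14.75)


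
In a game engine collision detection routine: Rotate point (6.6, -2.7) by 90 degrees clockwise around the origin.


90° CW: (x,y) -> (y, -x)
(6.6,-2.7) -> (-2.7, -6.6)

(-2.7, -6.6)


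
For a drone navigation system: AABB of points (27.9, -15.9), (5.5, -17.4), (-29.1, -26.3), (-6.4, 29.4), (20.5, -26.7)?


x range: [-29.1, 27.9]
y range: [-26.7, 29.4]
Bounding box: (-29.1,-26.7) to (27.9,29.4)

(-29.1,-26.7) to (27.9,29.4)


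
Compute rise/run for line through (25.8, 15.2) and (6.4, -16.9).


slope = (y2-y1)/(x2-x1) = ((-16.9)-15.2)/(6.4-25.8) = (-32.1)/(-19.4) = 1.6546

1.6546


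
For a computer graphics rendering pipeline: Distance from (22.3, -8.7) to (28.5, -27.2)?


dx=6.2, dy=-18.5
d^2 = 6.2^2 + (-18.5)^2 = 380.69
d = sqrt(380.69) = 19.5113

19.5113


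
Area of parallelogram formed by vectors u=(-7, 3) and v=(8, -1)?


|u x v| = |(-7)*(-1) - 3*8|
= |7 - 24| = 17

17


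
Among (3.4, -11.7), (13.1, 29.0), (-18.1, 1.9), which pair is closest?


d(P0,P1) = 41.8399, d(P0,P2) = 25.4403, d(P1,P2) = 41.3261
Closest: P0 and P2

Closest pair: (3.4, -11.7) and (-18.1, 1.9), distance = 25.4403


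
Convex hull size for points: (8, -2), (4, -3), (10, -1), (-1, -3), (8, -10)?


Convex hull vertices (CCW): (-1, -3), (8, -10), (10, -1)
Count = 3

3


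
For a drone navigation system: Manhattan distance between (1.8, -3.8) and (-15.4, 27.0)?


|1.8-(-15.4)| + |(-3.8)-27| = 17.2 + 30.8 = 48

48


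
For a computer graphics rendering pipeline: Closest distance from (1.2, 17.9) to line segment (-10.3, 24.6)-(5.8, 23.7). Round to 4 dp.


Project P onto AB: t = 0.7353 (clamped to [0,1])
Closest point on segment: (1.5375, 23.9383)
Distance: 6.0477

6.0477


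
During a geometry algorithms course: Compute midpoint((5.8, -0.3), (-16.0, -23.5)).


M = ((5.8+(-16))/2, ((-0.3)+(-23.5))/2)
= (-5.1, -11.9)

(-5.1, -11.9)
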